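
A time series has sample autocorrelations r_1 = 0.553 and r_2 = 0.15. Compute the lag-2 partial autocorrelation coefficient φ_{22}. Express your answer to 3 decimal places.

φ_{22} = (r_2 − r_1²) / (1 − r_1²)
r_1² = (0.553)² = 0.305809
Numerator = 0.15 − 0.3058 = -0.1558; denominator = 1 − 0.3058 = 0.6942
φ_{22} = -0.1558 / 0.6942 = -0.224

-0.224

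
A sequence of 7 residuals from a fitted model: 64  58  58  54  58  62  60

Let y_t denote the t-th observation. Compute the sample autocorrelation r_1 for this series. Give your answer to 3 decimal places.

0.106

Mean ȳ = (64 + 58 + 58 + 54 + 58 + 62 + 60)/7 = 59.1429
Numerator Σ_{t=1}^{6}(y_t−ȳ)(y_{t+1}−ȳ) = 6.6939
Denominator Σ(y_t−ȳ)² = 62.8571
r_1 = 6.6939 / 62.8571 = 0.106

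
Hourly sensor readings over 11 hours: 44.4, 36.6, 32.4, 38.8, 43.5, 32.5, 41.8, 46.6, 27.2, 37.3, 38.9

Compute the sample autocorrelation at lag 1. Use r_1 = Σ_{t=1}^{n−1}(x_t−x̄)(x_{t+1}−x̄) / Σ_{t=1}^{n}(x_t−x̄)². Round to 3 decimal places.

-0.307

Mean x̄ = (44.4 + 36.6 + 32.4 + 38.8 + 43.5 + 32.5 + 41.8 + 46.6 + 27.2 + 37.3 + 38.9)/11 = 38.1818
Numerator Σ_{t=1}^{10}(x_t−x̄)(x_{t+1}−x̄) = -104.6894
Denominator Σ(x_t−x̄)² = 341.3964
r_1 = -104.6894 / 341.3964 = -0.307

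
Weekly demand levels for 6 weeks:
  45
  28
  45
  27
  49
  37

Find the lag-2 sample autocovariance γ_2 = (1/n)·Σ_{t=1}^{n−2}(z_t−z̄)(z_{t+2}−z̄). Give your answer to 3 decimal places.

41.417

Mean z̄ = (45 + 28 + 45 + 27 + 49 + 37)/6 = 38.5000
Deviations: 6.5000, -10.5000, 6.5000, -11.5000, 10.5000, -1.5000
Σ_{t=1}^{4}(z_t−z̄)(z_{t+2}−z̄) = 248.5000
γ_2 = 248.5000 / 6 = 41.417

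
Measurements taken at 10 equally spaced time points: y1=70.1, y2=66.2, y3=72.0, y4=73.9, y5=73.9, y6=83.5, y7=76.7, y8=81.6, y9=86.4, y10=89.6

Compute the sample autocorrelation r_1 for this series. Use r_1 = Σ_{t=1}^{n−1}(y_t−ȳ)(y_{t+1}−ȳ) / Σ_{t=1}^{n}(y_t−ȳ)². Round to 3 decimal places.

0.565

Mean ȳ = (70.1 + 66.2 + 72.0 + 73.9 + 73.9 + 83.5 + 76.7 + 81.6 + 86.4 + 89.6)/10 = 77.3900
Numerator Σ_{t=1}^{9}(y_t−ȳ)(y_{t+1}−ȳ) = 292.3799
Denominator Σ(y_t−ȳ)² = 517.5690
r_1 = 292.3799 / 517.5690 = 0.565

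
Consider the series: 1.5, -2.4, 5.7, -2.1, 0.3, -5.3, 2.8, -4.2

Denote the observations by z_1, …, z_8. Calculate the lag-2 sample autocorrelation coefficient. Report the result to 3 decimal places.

Mean z̄ = (1.5 − 2.4 + 5.7 − 2.1 + 0.3 − 5.3 + 2.8 − 4.2)/8 = -0.4625
Numerator Σ_{t=1}^{6}(z_t−z̄)(z_{t+2}−z̄) = 48.4547
Denominator Σ(z_t−z̄)² = 96.8588
r_2 = 48.4547 / 96.8588 = 0.500

0.500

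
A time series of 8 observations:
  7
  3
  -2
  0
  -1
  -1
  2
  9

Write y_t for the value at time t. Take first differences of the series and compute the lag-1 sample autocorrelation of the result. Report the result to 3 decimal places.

0.282

First differences Δy: -4, -5, 2, -1, 0, 3, 7
Mean of differences = 0.2857
Numerator Σ(Δy_t−Δȳ)(Δy_{t+1}−Δȳ) = 29.2041
Denominator Σ(Δy_t−Δȳ)² = 103.4286
r_1(Δy) = 29.2041 / 103.4286 = 0.282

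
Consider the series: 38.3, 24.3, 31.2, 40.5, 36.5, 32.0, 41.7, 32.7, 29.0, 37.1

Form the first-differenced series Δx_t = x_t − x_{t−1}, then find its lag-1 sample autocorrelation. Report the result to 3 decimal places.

-0.288

First differences Δx: -14.0, 6.9, 9.3, -4.0, -4.5, 9.7, -9.0, -3.7, 8.1
Mean of differences = -0.1333
Numerator Σ(Δx_t−Δx̄)(Δx_{t+1}−Δx̄) = -178.6411
Denominator Σ(Δx_t−Δx̄)² = 620.5800
r_1(Δx) = -178.6411 / 620.5800 = -0.288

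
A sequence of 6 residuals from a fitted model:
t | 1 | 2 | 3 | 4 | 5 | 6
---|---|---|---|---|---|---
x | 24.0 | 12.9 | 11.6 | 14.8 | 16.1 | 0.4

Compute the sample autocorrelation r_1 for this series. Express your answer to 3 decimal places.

-0.129

Mean x̄ = (24.0 + 12.9 + 11.6 + 14.8 + 16.1 + 0.4)/6 = 13.3000
Deviations from mean: 10.7000, -0.4000, -1.7000, 1.5000, 2.8000, -12.9000
Σ(x_t−x̄)(x_{t+1}−x̄) = (-4.2800) + (0.6800) + (-2.5500) + (4.2000) + (-36.1200) = -38.0700
Denominator Σ(x_t−x̄)² = 294.0400
r_1 = -38.0700 / 294.0400 = -0.129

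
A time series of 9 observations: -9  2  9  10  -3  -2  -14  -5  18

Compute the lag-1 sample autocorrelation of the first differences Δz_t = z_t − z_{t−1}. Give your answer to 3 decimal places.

0.157

First differences Δz: 11, 7, 1, -13, 1, -12, 9, 23
Mean of differences = 3.3750
Numerator Σ(Δz_t−Δz̄)(Δz_{t+1}−Δz̄) = 157.2344
Denominator Σ(Δz_t−Δz̄)² = 1003.8750
r_1(Δz) = 157.2344 / 1003.8750 = 0.157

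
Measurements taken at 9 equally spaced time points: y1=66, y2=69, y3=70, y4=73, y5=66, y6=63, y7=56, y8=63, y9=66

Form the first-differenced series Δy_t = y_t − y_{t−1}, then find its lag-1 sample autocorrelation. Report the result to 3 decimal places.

-0.005

First differences Δy: 3, 1, 3, -7, -3, -7, 7, 3
Mean of differences = 0.0000
Numerator Σ(Δy_t−Δȳ)(Δy_{t+1}−Δȳ) = -1.0000
Denominator Σ(Δy_t−Δȳ)² = 184.0000
r_1(Δy) = -1.0000 / 184.0000 = -0.005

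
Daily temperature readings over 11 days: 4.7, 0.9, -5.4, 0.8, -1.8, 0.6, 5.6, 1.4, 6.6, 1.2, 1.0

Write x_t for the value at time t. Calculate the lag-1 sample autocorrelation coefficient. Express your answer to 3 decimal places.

Mean x̄ = (4.7 + 0.9 − 5.4 + 0.8 − 1.8 + 0.6 + 5.6 + 1.4 + 6.6 + 1.2 + 1.0)/11 = 1.4182
Numerator Σ_{t=1}^{10}(x_t−x̄)(x_{t+1}−x̄) = 6.0388
Denominator Σ(x_t−x̄)² = 113.4964
r_1 = 6.0388 / 113.4964 = 0.053

0.053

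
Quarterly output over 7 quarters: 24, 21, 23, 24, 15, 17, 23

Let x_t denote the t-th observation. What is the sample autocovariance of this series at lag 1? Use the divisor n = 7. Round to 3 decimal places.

Mean x̄ = (24 + 21 + 23 + 24 + 15 + 17 + 23)/7 = 21.0000
Deviations: 3.0000, 0.0000, 2.0000, 3.0000, -6.0000, -4.0000, 2.0000
Σ_{t=1}^{6}(x_t−x̄)(x_{t+1}−x̄) = 4.0000
γ_1 = 4.0000 / 7 = 0.571

0.571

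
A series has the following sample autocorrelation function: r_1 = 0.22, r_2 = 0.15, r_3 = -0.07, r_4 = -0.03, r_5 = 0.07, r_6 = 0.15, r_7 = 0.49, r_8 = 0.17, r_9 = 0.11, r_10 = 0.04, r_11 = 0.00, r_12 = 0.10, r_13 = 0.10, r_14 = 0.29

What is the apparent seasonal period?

The largest autocorrelation is r_7 = 0.49, with a weaker echo at lag 14 (0.29); the remaining lags stay at or below 0.22. The elevated value at lag 1 (0.22), dropping to 0.15 at lag 2, reflects decaying short-term dependence rather than seasonality.
The dominant spike at lag 7 indicates a seasonal period of 7.

7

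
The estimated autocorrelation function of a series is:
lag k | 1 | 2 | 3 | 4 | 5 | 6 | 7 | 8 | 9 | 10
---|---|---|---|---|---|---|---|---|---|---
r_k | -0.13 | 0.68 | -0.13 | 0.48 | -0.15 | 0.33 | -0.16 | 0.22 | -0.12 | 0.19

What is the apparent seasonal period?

2

The largest autocorrelation is r_2 = 0.68, with weaker echoes at lags 4 (0.48), 6 (0.33), 8 (0.22) and 10 (0.19); the remaining lags stay at or below -0.12.
The dominant spike at lag 2 indicates a seasonal period of 2.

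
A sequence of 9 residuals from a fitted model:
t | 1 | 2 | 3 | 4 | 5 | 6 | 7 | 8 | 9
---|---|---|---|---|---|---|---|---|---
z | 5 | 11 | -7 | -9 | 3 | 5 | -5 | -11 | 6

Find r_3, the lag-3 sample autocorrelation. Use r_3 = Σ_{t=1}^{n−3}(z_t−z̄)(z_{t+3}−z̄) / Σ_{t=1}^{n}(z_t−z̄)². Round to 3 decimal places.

Mean z̄ = (5 + 11 − 7 − 9 + 3 + 5 − 5 − 11 + 6)/9 = -0.2222
Σ(z_t−z̄)(z_{t+3}−z̄) = (-45.8395) + (36.1605) + (-35.3951) + (41.9383) + (-34.7284) + (32.4938) = -5.3704
Denominator Σ(z_t−z̄)² = 491.5556
r_3 = -5.3704 / 491.5556 = -0.011

-0.011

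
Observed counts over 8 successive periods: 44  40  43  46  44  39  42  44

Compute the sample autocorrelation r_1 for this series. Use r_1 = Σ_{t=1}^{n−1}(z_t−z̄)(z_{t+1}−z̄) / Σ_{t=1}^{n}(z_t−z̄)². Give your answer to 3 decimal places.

Mean z̄ = (44 + 40 + 43 + 46 + 44 + 39 + 42 + 44)/8 = 42.7500
Numerator Σ_{t=1}^{7}(z_t−z̄)(z_{t+1}−z̄) = -2.0625
Denominator Σ(z_t−z̄)² = 37.5000
r_1 = -2.0625 / 37.5000 = -0.055

-0.055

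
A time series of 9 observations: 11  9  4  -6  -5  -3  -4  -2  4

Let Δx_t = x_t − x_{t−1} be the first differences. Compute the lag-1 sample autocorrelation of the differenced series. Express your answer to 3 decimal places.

First differences Δx: -2, -5, -10, 1, 2, -1, 2, 6
Mean of differences = -0.8750
Numerator Σ(Δx_t−Δx̄)(Δx_{t+1}−Δx̄) = 49.6094
Denominator Σ(Δx_t−Δx̄)² = 168.8750
r_1(Δx) = 49.6094 / 168.8750 = 0.294

0.294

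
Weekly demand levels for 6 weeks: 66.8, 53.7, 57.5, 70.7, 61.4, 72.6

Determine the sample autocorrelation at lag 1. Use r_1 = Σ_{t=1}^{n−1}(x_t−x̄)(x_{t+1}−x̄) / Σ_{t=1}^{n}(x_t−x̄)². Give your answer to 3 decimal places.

-0.171

Mean x̄ = (66.8 + 53.7 + 57.5 + 70.7 + 61.4 + 72.6)/6 = 63.7833
Deviations from mean: 3.0167, -10.0833, -6.2833, 6.9167, -2.3833, 8.8167
Σ(x_t−x̄)(x_{t+1}−x̄) = (-30.4181) + (63.3569) + (-43.4597) + (-16.4847) + (-21.0131) = -48.0186
Denominator Σ(x_t−x̄)² = 281.5083
r_1 = -48.0186 / 281.5083 = -0.171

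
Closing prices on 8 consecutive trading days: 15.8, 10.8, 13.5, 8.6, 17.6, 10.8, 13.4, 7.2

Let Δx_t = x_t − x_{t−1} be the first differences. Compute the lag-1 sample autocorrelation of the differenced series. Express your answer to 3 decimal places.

First differences Δx: -5.0, 2.7, -4.9, 9.0, -6.8, 2.6, -6.2
Mean of differences = -1.2286
Numerator Σ(Δx_t−Δx̄)(Δx_{t+1}−Δx̄) = -164.1451
Denominator Σ(Δx_t−Δx̄)² = 218.1743
r_1(Δx) = -164.1451 / 218.1743 = -0.752

-0.752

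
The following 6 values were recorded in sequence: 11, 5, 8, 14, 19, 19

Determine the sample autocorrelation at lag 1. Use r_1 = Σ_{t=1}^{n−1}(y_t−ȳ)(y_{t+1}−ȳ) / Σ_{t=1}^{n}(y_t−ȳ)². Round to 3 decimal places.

0.550

Mean ȳ = (11 + 5 + 8 + 14 + 19 + 19)/6 = 12.6667
Deviations from mean: -1.6667, -7.6667, -4.6667, 1.3333, 6.3333, 6.3333
Σ(y_t−ȳ)(y_{t+1}−ȳ) = (12.7778) + (35.7778) + (-6.2222) + (8.4444) + (40.1111) = 90.8889
Denominator Σ(y_t−ȳ)² = 165.3333
r_1 = 90.8889 / 165.3333 = 0.550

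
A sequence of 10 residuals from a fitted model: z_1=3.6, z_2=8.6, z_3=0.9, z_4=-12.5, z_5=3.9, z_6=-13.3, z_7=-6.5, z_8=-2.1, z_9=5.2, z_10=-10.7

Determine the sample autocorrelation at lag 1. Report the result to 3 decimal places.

-0.142

Mean z̄ = (3.6 + 8.6 + 0.9 − 12.5 + 3.9 − 13.3 − 6.5 − 2.1 + 5.2 − 10.7)/10 = -2.2900
Numerator Σ_{t=1}^{9}(z_t−z̄)(z_{t+1}−z̄) = -81.0561
Denominator Σ(z_t−z̄)² = 571.8290
r_1 = -81.0561 / 571.8290 = -0.142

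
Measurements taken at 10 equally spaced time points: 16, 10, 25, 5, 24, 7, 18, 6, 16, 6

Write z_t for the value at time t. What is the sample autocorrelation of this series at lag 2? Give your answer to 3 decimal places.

Mean z̄ = (16 + 10 + 25 + 5 + 24 + 7 + 18 + 6 + 16 + 6)/10 = 13.3000
Numerator Σ_{t=1}^{8}(z_t−z̄)(z_{t+2}−z̄) = 398.7200
Denominator Σ(z_t−z̄)² = 514.1000
r_2 = 398.7200 / 514.1000 = 0.776

0.776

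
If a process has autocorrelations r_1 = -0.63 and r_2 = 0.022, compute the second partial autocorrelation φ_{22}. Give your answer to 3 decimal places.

φ_{22} = (r_2 − r_1²) / (1 − r_1²)
r_1² = (-0.63)² = 0.3969
Numerator = 0.022 − 0.3969 = -0.3749; denominator = 1 − 0.3969 = 0.6031
φ_{22} = -0.3749 / 0.6031 = -0.622

-0.622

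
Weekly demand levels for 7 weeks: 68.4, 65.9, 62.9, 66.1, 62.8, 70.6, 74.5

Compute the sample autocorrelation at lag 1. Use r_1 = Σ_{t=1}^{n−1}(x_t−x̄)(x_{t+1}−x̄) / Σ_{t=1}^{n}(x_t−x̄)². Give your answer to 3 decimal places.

Mean x̄ = (68.4 + 65.9 + 62.9 + 66.1 + 62.8 + 70.6 + 74.5)/7 = 67.3143
Deviations from mean: 1.0857, -1.4143, -4.4143, -1.2143, -4.5143, 3.2857, 7.1857
Numerator Σ_{t=1}^{6}(x_t−x̄)(x_{t+1}−x̄) = 24.3269
Denominator Σ(x_t−x̄)² = 106.9486
r_1 = 24.3269 / 106.9486 = 0.227

0.227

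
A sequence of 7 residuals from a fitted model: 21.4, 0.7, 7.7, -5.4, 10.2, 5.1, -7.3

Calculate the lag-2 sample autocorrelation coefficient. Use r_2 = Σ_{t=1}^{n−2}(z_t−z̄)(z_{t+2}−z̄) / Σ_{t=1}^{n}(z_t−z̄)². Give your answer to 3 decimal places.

Mean z̄ = (21.4 + 0.7 + 7.7 − 5.4 + 10.2 + 5.1 − 7.3)/7 = 4.6286
Deviations from mean: 16.7714, -3.9286, 3.0714, -10.0286, 5.5714, 0.4714, -11.9286
Numerator Σ_{t=1}^{5}(z_t−z̄)(z_{t+2}−z̄) = 36.8355
Denominator Σ(z_t−z̄)² = 580.2743
r_2 = 36.8355 / 580.2743 = 0.063

0.063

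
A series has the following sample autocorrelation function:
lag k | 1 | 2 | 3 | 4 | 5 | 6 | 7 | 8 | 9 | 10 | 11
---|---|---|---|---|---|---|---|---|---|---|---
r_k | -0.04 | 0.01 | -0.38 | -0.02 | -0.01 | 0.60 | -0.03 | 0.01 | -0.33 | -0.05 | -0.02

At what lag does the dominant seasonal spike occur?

The largest autocorrelation is r_6 = 0.60; the remaining lags stay at or below 0.01.
The dominant spike at lag 6 indicates a seasonal period of 6.

6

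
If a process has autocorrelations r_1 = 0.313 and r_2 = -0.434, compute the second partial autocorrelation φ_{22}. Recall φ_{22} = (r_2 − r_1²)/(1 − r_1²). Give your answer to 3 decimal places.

φ_{22} = (r_2 − r_1²) / (1 − r_1²)
r_1² = (0.313)² = 0.097969
Numerator = -0.434 − 0.0980 = -0.5320; denominator = 1 − 0.0980 = 0.9020
φ_{22} = -0.5320 / 0.9020 = -0.590

-0.590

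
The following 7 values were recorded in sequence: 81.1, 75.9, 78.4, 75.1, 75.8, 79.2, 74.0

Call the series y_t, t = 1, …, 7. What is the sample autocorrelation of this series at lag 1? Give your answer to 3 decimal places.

-0.403

Mean ȳ = (81.1 + 75.9 + 78.4 + 75.1 + 75.8 + 79.2 + 74.0)/7 = 77.0714
Deviations from mean: 4.0286, -1.1714, 1.3286, -1.9714, -1.2714, 2.1286, -3.0714
Σ(y_t−ȳ)(y_{t+1}−ȳ) = (-4.7192) + (-1.5563) + (-2.6192) + (2.5065) + (-2.7063) + (-6.5378) = -15.6322
Denominator Σ(y_t−ȳ)² = 38.8343
r_1 = -15.6322 / 38.8343 = -0.403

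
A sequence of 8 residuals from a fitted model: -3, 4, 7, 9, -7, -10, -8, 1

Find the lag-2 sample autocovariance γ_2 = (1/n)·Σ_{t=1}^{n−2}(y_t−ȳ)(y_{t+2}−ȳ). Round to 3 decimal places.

Mean ȳ = (-3 + 4 + 7 + 9 − 7 − 10 − 8 + 1)/8 = -0.8750
Σ_{t=1}^{6}(y_t−ȳ)(y_{t+2}−ȳ) = -80.4063
γ_2 = -80.4063 / 8 = -10.051

-10.051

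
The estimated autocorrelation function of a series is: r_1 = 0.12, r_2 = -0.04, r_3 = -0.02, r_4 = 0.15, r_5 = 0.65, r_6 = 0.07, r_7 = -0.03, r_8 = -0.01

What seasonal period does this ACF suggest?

5

The largest autocorrelation is r_5 = 0.65; the remaining lags stay at or below 0.15.
The dominant spike at lag 5 indicates a seasonal period of 5.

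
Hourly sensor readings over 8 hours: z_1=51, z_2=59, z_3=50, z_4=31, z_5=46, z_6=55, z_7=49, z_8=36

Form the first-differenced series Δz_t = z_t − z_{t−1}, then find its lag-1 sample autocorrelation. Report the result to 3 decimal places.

First differences Δz: 8, -9, -19, 15, 9, -6, -13
Mean of differences = -2.1429
Numerator Σ(Δz_t−Δz̄)(Δz_{t+1}−Δz̄) = -53.0204
Denominator Σ(Δz_t−Δz̄)² = 984.8571
r_1(Δz) = -53.0204 / 984.8571 = -0.054

-0.054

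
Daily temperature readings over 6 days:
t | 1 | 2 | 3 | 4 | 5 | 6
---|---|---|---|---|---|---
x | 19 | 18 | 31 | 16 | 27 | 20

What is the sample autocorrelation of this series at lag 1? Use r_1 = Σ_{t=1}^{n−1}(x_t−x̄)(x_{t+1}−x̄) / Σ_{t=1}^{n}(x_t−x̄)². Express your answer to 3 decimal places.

Mean x̄ = (19 + 18 + 31 + 16 + 27 + 20)/6 = 21.8333
Deviations from mean: -2.8333, -3.8333, 9.1667, -5.8333, 5.1667, -1.8333
Σ(x_t−x̄)(x_{t+1}−x̄) = (10.8611) + (-35.1389) + (-53.4722) + (-30.1389) + (-9.4722) = -117.3611
Denominator Σ(x_t−x̄)² = 170.8333
r_1 = -117.3611 / 170.8333 = -0.687

-0.687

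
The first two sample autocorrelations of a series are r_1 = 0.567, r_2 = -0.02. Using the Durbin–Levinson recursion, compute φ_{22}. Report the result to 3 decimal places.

-0.503

φ_{22} = (r_2 − r_1²) / (1 − r_1²)
r_1² = (0.567)² = 0.321489
Numerator = -0.02 − 0.3215 = -0.3415; denominator = 1 − 0.3215 = 0.6785
φ_{22} = -0.3415 / 0.6785 = -0.503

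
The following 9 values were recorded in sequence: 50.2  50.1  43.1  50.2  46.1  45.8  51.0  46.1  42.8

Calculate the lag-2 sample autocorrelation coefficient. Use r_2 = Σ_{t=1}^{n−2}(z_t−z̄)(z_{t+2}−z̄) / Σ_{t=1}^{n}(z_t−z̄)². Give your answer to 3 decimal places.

Mean z̄ = (50.2 + 50.1 + 43.1 + 50.2 + 46.1 + 45.8 + 51.0 + 46.1 + 42.8)/9 = 47.2667
Numerator Σ_{t=1}^{7}(z_t−z̄)(z_{t+2}−z̄) = -22.6722
Denominator Σ(z_t−z̄)² = 81.3600
r_2 = -22.6722 / 81.3600 = -0.279

-0.279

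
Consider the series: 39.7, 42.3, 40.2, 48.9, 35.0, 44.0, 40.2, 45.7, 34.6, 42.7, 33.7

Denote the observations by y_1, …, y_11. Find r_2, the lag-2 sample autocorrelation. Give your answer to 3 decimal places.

0.517

Mean ȳ = (39.7 + 42.3 + 40.2 + 48.9 + 35.0 + 44.0 + 40.2 + 45.7 + 34.6 + 42.7 + 33.7)/11 = 40.6364
Numerator Σ_{t=1}^{9}(y_t−ȳ)(y_{t+2}−ȳ) = 118.8574
Denominator Σ(y_t−ȳ)² = 229.8455
r_2 = 118.8574 / 229.8455 = 0.517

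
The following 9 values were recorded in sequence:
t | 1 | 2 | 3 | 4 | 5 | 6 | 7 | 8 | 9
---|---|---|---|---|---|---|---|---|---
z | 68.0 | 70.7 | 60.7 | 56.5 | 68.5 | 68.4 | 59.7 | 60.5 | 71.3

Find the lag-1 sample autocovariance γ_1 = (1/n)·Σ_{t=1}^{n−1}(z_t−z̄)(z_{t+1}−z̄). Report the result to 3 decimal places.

Mean z̄ = (68.0 + 70.7 + 60.7 + 56.5 + 68.5 + 68.4 + 59.7 + 60.5 + 71.3)/9 = 64.9222
Σ_{t=1}^{8}(z_t−z̄)(z_{t+1}−z̄) = -12.0138
γ_1 = -12.0138 / 9 = -1.335

-1.335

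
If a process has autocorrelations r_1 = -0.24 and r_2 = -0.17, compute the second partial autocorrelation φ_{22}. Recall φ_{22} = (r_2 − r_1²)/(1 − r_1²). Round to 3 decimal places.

φ_{22} = (r_2 − r_1²) / (1 − r_1²)
r_1² = (-0.24)² = 0.0576
Numerator = -0.17 − 0.0576 = -0.2276; denominator = 1 − 0.0576 = 0.9424
φ_{22} = -0.2276 / 0.9424 = -0.242

-0.242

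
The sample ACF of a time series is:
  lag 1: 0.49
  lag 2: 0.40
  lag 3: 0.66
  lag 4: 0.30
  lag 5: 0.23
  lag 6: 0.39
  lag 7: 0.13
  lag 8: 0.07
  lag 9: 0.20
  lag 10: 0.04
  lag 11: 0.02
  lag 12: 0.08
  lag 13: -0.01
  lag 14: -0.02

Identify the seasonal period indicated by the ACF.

The largest autocorrelation is r_3 = 0.66; the remaining lags stay at or below 0.49. The elevated value at lag 1 (0.49), dropping to 0.40 at lag 2, reflects decaying short-term dependence rather than seasonality.
The dominant spike at lag 3 indicates a seasonal period of 3.

3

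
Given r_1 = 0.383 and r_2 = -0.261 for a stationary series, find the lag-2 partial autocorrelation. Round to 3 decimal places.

-0.478

φ_{22} = (r_2 − r_1²) / (1 − r_1²)
r_1² = (0.383)² = 0.146689
Numerator = -0.261 − 0.1467 = -0.4077; denominator = 1 − 0.1467 = 0.8533
φ_{22} = -0.4077 / 0.8533 = -0.478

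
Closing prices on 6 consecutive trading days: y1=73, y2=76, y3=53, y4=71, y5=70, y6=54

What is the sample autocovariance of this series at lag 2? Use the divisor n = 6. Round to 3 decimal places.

Mean ȳ = (73 + 76 + 53 + 71 + 70 + 54)/6 = 66.1667
Σ_{t=1}^{4}(y_t−ȳ)(y_{t+2}−ȳ) = -151.7222
γ_2 = -151.7222 / 6 = -25.287

-25.287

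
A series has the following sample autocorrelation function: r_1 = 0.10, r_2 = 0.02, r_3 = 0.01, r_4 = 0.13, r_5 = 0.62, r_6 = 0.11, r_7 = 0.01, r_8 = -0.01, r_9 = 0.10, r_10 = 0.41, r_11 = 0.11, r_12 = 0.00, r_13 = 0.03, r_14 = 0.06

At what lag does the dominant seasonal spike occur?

5

The largest autocorrelation is r_5 = 0.62, with a weaker echo at lag 10 (0.41); the remaining lags stay at or below 0.13.
The dominant spike at lag 5 indicates a seasonal period of 5.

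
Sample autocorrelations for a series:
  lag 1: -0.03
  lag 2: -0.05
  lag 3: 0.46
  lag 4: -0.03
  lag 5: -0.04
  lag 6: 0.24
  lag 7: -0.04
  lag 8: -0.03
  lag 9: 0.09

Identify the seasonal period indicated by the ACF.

3

The largest autocorrelation is r_3 = 0.46, with a weaker echo at lag 6 (0.24); the remaining lags stay at or below 0.09.
The dominant spike at lag 3 indicates a seasonal period of 3.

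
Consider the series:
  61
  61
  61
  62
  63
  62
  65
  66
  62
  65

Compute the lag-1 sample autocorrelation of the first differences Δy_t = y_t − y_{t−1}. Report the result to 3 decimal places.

-0.459

First differences Δy: 0, 0, 1, 1, -1, 3, 1, -4, 3
Mean of differences = 0.4444
Numerator Σ(Δy_t−Δȳ)(Δy_{t+1}−Δȳ) = -16.6420
Denominator Σ(Δy_t−Δȳ)² = 36.2222
r_1(Δy) = -16.6420 / 36.2222 = -0.459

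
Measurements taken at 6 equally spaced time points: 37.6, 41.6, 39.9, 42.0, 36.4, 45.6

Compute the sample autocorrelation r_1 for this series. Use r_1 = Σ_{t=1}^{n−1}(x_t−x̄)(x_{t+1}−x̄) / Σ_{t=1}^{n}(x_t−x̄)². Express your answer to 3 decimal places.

Mean x̄ = (37.6 + 41.6 + 39.9 + 42.0 + 36.4 + 45.6)/6 = 40.5167
Deviations from mean: -2.9167, 1.0833, -0.6167, 1.4833, -4.1167, 5.0833
Σ(x_t−x̄)(x_{t+1}−x̄) = (-3.1597) + (-0.6681) + (-0.9147) + (-6.1064) + (-20.9264) = -31.7753
Denominator Σ(x_t−x̄)² = 55.0483
r_1 = -31.7753 / 55.0483 = -0.577

-0.577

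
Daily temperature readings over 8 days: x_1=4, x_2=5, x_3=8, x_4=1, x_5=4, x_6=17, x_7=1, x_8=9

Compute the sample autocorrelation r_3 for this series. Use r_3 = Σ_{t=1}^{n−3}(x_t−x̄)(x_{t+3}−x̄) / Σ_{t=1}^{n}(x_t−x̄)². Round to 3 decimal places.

Mean x̄ = (4 + 5 + 8 + 1 + 4 + 17 + 1 + 9)/8 = 6.1250
Σ(x_t−x̄)(x_{t+3}−x̄) = (10.8906) + (2.3906) + (20.3906) + (26.2656) + (-6.1094) = 53.8281
Denominator Σ(x_t−x̄)² = 192.8750
r_3 = 53.8281 / 192.8750 = 0.279

0.279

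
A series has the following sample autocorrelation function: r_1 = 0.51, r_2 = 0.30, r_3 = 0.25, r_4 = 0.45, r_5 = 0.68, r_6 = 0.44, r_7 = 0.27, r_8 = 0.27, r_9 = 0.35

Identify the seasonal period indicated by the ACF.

The largest autocorrelation is r_5 = 0.68; the remaining lags stay at or below 0.51. The elevated value at lag 1 (0.51), dropping to 0.30 at lag 2, reflects decaying short-term dependence rather than seasonality.
The dominant spike at lag 5 indicates a seasonal period of 5.

5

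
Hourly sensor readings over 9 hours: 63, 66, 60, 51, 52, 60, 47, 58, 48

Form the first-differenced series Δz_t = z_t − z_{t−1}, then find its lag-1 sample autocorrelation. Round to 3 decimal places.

-0.616

First differences Δz: 3, -6, -9, 1, 8, -13, 11, -10
Mean of differences = -1.8750
Numerator Σ(Δz_t−Δz̄)(Δz_{t+1}−Δz̄) = -340.5156
Denominator Σ(Δz_t−Δz̄)² = 552.8750
r_1(Δz) = -340.5156 / 552.8750 = -0.616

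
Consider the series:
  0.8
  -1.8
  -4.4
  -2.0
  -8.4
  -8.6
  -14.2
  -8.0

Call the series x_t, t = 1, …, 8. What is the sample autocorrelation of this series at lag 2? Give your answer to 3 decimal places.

0.230

Mean x̄ = (0.8 − 1.8 − 4.4 − 2.0 − 8.4 − 8.6 − 14.2 − 8.0)/8 = -5.8250
Deviations from mean: 6.6250, 4.0250, 1.4250, 3.8250, -2.5750, -2.7750, -8.3750, -2.1750
Σ(x_t−x̄)(x_{t+2}−x̄) = (9.4406) + (15.3956) + (-3.6694) + (-10.6144) + (21.5656) + (6.0356) = 38.1538
Denominator Σ(x_t−x̄)² = 165.9550
r_2 = 38.1538 / 165.9550 = 0.230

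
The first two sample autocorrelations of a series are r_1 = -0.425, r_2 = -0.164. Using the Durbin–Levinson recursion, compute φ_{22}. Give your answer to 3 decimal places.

φ_{22} = (r_2 − r_1²) / (1 − r_1²)
r_1² = (-0.425)² = 0.180625
Numerator = -0.164 − 0.1806 = -0.3446; denominator = 1 − 0.1806 = 0.8194
φ_{22} = -0.3446 / 0.8194 = -0.421

-0.421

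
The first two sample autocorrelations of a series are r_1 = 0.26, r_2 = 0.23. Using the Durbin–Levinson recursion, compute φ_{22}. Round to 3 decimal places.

0.174

φ_{22} = (r_2 − r_1²) / (1 − r_1²)
r_1² = (0.26)² = 0.0676
Numerator = 0.23 − 0.0676 = 0.1624; denominator = 1 − 0.0676 = 0.9324
φ_{22} = 0.1624 / 0.9324 = 0.174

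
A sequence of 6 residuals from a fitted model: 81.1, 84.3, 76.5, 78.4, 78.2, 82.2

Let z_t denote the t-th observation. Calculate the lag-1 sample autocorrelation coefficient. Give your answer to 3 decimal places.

Mean z̄ = (81.1 + 84.3 + 76.5 + 78.4 + 78.2 + 82.2)/6 = 80.1167
Deviations from mean: 0.9833, 4.1833, -3.6167, -1.7167, -1.9167, 2.0833
Numerator Σ_{t=1}^{5}(z_t−z̄)(z_{t+1}−z̄) = -5.5103
Denominator Σ(z_t−z̄)² = 42.5083
r_1 = -5.5103 / 42.5083 = -0.130

-0.130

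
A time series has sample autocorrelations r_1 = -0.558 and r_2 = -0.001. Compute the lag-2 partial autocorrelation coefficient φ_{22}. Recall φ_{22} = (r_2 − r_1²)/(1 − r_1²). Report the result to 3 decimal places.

-0.454

φ_{22} = (r_2 − r_1²) / (1 − r_1²)
r_1² = (-0.558)² = 0.311364
Numerator = -0.001 − 0.3114 = -0.3124; denominator = 1 − 0.3114 = 0.6886
φ_{22} = -0.3124 / 0.6886 = -0.454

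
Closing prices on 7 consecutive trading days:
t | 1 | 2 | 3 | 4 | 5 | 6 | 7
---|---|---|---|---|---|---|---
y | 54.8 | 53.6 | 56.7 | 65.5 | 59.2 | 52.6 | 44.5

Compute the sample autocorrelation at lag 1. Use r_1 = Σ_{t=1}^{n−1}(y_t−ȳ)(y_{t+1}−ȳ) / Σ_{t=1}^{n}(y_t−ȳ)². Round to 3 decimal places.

Mean ȳ = (54.8 + 53.6 + 56.7 + 65.5 + 59.2 + 52.6 + 44.5)/7 = 55.2714
Deviations from mean: -0.4714, -1.6714, 1.4286, 10.2286, 3.9286, -2.6714, -10.7714
Numerator Σ_{t=1}^{6}(y_t−ȳ)(y_{t+1}−ȳ) = 71.4763
Denominator Σ(y_t−ȳ)² = 248.2743
r_1 = 71.4763 / 248.2743 = 0.288

0.288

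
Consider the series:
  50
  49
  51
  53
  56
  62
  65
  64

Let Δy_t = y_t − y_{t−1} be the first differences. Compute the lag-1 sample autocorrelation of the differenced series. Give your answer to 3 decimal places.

First differences Δy: -1, 2, 2, 3, 6, 3, -1
Mean of differences = 2.0000
Numerator Σ(Δy_t−Δȳ)(Δy_{t+1}−Δȳ) = 5.0000
Denominator Σ(Δy_t−Δȳ)² = 36.0000
r_1(Δy) = 5.0000 / 36.0000 = 0.139

0.139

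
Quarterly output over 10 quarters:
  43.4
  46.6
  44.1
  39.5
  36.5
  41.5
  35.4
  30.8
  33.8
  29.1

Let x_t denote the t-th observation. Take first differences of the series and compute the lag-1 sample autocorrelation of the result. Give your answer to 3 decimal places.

First differences Δx: 3.2, -2.5, -4.6, -3.0, 5.0, -6.1, -4.6, 3.0, -4.7
Mean of differences = -1.5889
Numerator Σ(Δx_t−Δx̄)(Δx_{t+1}−Δx̄) = -50.9023
Denominator Σ(Δx_t−Δx̄)² = 138.3889
r_1(Δx) = -50.9023 / 138.3889 = -0.368

-0.368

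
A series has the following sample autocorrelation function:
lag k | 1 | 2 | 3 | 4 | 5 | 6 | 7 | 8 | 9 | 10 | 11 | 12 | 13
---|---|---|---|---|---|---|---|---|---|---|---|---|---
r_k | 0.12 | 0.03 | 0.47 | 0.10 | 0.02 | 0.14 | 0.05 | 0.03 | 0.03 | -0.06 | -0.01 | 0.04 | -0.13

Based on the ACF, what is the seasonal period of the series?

The largest autocorrelation is r_3 = 0.47; the remaining lags stay at or below 0.14.
The dominant spike at lag 3 indicates a seasonal period of 3.

3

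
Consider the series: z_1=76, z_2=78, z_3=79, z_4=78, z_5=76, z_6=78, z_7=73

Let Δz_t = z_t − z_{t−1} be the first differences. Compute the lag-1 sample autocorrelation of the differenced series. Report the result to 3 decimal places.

-0.300

First differences Δz: 2, 1, -1, -2, 2, -5
Mean of differences = -0.5000
Numerator Σ(Δz_t−Δz̄)(Δz_{t+1}−Δz̄) = -11.2500
Denominator Σ(Δz_t−Δz̄)² = 37.5000
r_1(Δz) = -11.2500 / 37.5000 = -0.300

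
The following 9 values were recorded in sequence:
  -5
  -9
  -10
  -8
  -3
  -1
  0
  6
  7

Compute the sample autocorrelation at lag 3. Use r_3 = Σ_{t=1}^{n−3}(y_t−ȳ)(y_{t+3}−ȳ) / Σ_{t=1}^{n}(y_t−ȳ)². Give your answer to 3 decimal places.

Mean ȳ = (-5 − 9 − 10 − 8 − 3 − 1 + 0 + 6 + 7)/9 = -2.5556
Numerator Σ_{t=1}^{6}(y_t−ȳ)(y_{t+3}−ȳ) = 1.7407
Denominator Σ(y_t−ȳ)² = 306.2222
r_3 = 1.7407 / 306.2222 = 0.006

0.006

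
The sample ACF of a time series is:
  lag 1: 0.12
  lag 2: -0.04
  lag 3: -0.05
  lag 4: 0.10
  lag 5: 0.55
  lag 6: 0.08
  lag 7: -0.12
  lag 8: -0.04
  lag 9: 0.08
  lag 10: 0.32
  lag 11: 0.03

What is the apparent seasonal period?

5

The largest autocorrelation is r_5 = 0.55, with a weaker echo at lag 10 (0.32); the remaining lags stay at or below 0.12.
The dominant spike at lag 5 indicates a seasonal period of 5.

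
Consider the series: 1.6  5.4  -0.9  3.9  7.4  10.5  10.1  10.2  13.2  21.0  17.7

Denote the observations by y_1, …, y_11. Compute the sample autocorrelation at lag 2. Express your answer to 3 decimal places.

0.358

Mean ȳ = (1.6 + 5.4 − 0.9 + 3.9 + 7.4 + 10.5 + 10.1 + 10.2 + 13.2 + 21.0 + 17.7)/11 = 9.1000
Numerator Σ_{t=1}^{9}(y_t−ȳ)(y_{t+2}−ȳ) = 156.2500
Denominator Σ(y_t−ȳ)² = 436.4200
r_2 = 156.2500 / 436.4200 = 0.358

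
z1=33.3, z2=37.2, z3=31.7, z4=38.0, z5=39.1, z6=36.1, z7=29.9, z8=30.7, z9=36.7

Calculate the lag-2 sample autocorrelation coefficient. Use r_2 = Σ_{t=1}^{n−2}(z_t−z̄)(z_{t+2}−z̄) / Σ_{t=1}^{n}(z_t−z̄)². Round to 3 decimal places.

-0.352

Mean z̄ = (33.3 + 37.2 + 31.7 + 38.0 + 39.1 + 36.1 + 29.9 + 30.7 + 36.7)/9 = 34.7444
Σ(z_t−z̄)(z_{t+2}−z̄) = (4.3975) + (7.9942) + (-13.2602) + (4.4131) + (-21.1002) + (-5.4825) + (-9.4736) = -32.5117
Denominator Σ(z_t−z̄)² = 92.4422
r_2 = -32.5117 / 92.4422 = -0.352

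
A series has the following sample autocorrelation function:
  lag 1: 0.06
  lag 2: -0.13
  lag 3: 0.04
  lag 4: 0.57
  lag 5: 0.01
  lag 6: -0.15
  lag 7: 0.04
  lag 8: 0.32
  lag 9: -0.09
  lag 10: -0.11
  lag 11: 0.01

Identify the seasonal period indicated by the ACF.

4

The largest autocorrelation is r_4 = 0.57, with a weaker echo at lag 8 (0.32); the remaining lags stay at or below 0.06.
The dominant spike at lag 4 indicates a seasonal period of 4.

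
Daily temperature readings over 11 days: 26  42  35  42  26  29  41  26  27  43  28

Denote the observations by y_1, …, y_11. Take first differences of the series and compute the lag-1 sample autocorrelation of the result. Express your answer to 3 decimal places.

First differences Δy: 16, -7, 7, -16, 3, 12, -15, 1, 16, -15
Mean of differences = 0.2000
Numerator Σ(Δy_t−Δȳ)(Δy_{t+1}−Δȳ) = -704.2400
Denominator Σ(Δy_t−Δȳ)² = 1469.6000
r_1(Δy) = -704.2400 / 1469.6000 = -0.479

-0.479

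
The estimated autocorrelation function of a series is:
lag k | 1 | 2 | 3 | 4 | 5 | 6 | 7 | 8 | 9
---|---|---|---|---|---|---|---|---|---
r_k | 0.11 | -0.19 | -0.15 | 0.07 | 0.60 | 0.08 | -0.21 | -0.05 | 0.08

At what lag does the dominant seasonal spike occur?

5

The largest autocorrelation is r_5 = 0.60; the remaining lags stay at or below 0.11.
The dominant spike at lag 5 indicates a seasonal period of 5.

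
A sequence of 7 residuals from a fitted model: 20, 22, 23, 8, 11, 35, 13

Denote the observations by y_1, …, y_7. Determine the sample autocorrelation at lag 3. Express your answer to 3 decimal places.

0.186

Mean ȳ = (20 + 22 + 23 + 8 + 11 + 35 + 13)/7 = 18.8571
Deviations from mean: 1.1429, 3.1429, 4.1429, -10.8571, -7.8571, 16.1429, -5.8571
Σ(y_t−ȳ)(y_{t+3}−ȳ) = (-12.4082) + (-24.6939) + (66.8776) + (63.5918) = 93.3673
Denominator Σ(y_t−ȳ)² = 502.8571
r_3 = 93.3673 / 502.8571 = 0.186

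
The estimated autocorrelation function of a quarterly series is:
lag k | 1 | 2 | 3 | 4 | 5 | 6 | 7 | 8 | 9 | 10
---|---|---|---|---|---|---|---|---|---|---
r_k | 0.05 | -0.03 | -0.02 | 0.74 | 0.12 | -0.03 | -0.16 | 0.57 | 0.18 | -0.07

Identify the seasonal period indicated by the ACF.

4

The largest autocorrelation is r_4 = 0.74, with a weaker echo at lag 8 (0.57); the remaining lags stay at or below 0.18.
The dominant spike at lag 4 indicates a seasonal period of 4.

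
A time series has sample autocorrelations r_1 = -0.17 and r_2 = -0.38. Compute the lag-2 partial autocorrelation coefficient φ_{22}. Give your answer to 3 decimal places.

-0.421

φ_{22} = (r_2 − r_1²) / (1 − r_1²)
r_1² = (-0.17)² = 0.0289
Numerator = -0.38 − 0.0289 = -0.4089; denominator = 1 − 0.0289 = 0.9711
φ_{22} = -0.4089 / 0.9711 = -0.421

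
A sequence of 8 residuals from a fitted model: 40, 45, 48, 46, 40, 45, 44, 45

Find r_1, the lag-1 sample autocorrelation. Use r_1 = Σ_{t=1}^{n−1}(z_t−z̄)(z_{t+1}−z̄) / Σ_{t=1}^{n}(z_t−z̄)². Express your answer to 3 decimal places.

Mean z̄ = (40 + 45 + 48 + 46 + 40 + 45 + 44 + 45)/8 = 44.1250
Deviations from mean: -4.1250, 0.8750, 3.8750, 1.8750, -4.1250, 0.8750, -0.1250, 0.8750
Numerator Σ_{t=1}^{7}(z_t−z̄)(z_{t+1}−z̄) = -4.5156
Denominator Σ(z_t−z̄)² = 54.8750
r_1 = -4.5156 / 54.8750 = -0.082

-0.082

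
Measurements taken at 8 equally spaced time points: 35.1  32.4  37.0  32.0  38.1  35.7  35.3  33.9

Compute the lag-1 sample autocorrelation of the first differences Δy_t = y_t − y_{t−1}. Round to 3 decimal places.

-0.799

First differences Δy: -2.7, 4.6, -5.0, 6.1, -2.4, -0.4, -1.4
Mean of differences = -0.1714
Numerator Σ(Δy_t−Δȳ)(Δy_{t+1}−Δȳ) = -78.5722
Denominator Σ(Δy_t−Δȳ)² = 98.3343
r_1(Δy) = -78.5722 / 98.3343 = -0.799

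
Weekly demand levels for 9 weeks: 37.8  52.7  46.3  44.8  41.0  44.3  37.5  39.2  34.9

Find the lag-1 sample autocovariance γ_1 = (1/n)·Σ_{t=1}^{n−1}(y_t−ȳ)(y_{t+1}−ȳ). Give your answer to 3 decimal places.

3.276

Mean ȳ = (37.8 + 52.7 + 46.3 + 44.8 + 41.0 + 44.3 + 37.5 + 39.2 + 34.9)/9 = 42.0556
Σ_{t=1}^{8}(y_t−ȳ)(y_{t+1}−ȳ) = 29.4814
γ_1 = 29.4814 / 9 = 3.276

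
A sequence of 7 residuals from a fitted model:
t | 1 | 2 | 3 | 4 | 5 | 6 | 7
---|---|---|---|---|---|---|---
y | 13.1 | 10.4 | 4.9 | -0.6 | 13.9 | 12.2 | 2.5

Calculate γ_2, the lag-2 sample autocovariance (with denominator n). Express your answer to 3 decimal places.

Mean ȳ = (13.1 + 10.4 + 4.9 − 0.6 + 13.9 + 12.2 + 2.5)/7 = 8.0571
Σ_{t=1}^{5}(y_t−ȳ)(y_{t+2}−ȳ) = -122.9851
γ_2 = -122.9851 / 7 = -17.569

-17.569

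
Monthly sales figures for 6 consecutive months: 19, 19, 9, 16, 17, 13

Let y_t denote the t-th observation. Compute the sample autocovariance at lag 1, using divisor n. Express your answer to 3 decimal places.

-2.792

Mean ȳ = (19 + 19 + 9 + 16 + 17 + 13)/6 = 15.5000
Deviations: 3.5000, 3.5000, -6.5000, 0.5000, 1.5000, -2.5000
Σ_{t=1}^{5}(y_t−ȳ)(y_{t+1}−ȳ) = -16.7500
γ_1 = -16.7500 / 6 = -2.792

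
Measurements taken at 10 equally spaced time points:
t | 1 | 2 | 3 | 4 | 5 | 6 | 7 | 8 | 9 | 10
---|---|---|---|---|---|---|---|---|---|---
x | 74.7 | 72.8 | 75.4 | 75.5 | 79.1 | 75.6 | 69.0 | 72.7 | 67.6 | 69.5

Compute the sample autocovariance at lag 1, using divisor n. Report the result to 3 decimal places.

Mean x̄ = (74.7 + 72.8 + 75.4 + 75.5 + 79.1 + 75.6 + 69.0 + 72.7 + 67.6 + 69.5)/10 = 73.1900
Σ_{t=1}^{9}(x_t−x̄)(x_{t+1}−x̄) = 46.8709
γ_1 = 46.8709 / 10 = 4.687

4.687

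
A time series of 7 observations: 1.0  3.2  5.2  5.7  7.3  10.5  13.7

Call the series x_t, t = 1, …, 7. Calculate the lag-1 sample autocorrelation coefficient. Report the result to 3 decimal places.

0.491

Mean x̄ = (1.0 + 3.2 + 5.2 + 5.7 + 7.3 + 10.5 + 13.7)/7 = 6.6571
Deviations from mean: -5.6571, -3.4571, -1.4571, -0.9571, 0.6429, 3.8429, 7.0429
Σ(x_t−x̄)(x_{t+1}−x̄) = (19.5576) + (5.0376) + (1.3947) + (-0.6153) + (2.4704) + (27.0647) = 54.9096
Denominator Σ(x_t−x̄)² = 111.7771
r_1 = 54.9096 / 111.7771 = 0.491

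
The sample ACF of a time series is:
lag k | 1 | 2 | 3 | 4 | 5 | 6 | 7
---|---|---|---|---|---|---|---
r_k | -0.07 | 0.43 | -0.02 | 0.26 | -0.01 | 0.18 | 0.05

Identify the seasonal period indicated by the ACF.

2

The largest autocorrelation is r_2 = 0.43, with weaker echoes at lags 4 (0.26) and 6 (0.18); the remaining lags stay at or below 0.05.
The dominant spike at lag 2 indicates a seasonal period of 2.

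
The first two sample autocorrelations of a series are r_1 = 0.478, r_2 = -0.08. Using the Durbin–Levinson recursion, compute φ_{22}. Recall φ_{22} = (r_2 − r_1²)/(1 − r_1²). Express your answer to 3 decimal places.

φ_{22} = (r_2 − r_1²) / (1 − r_1²)
r_1² = (0.478)² = 0.228484
Numerator = -0.08 − 0.2285 = -0.3085; denominator = 1 − 0.2285 = 0.7715
φ_{22} = -0.3085 / 0.7715 = -0.400

-0.400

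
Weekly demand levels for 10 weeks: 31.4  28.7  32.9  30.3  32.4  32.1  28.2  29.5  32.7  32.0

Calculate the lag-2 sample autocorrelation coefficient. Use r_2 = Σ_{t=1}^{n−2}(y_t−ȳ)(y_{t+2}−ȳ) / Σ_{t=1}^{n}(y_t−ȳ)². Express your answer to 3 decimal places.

-0.283

Mean ȳ = (31.4 + 28.7 + 32.9 + 30.3 + 32.4 + 32.1 + 28.2 + 29.5 + 32.7 + 32.0)/10 = 31.0200
Numerator Σ_{t=1}^{8}(y_t−ȳ)(y_{t+2}−ȳ) = -7.5588
Denominator Σ(y_t−ȳ)² = 26.6960
r_2 = -7.5588 / 26.6960 = -0.283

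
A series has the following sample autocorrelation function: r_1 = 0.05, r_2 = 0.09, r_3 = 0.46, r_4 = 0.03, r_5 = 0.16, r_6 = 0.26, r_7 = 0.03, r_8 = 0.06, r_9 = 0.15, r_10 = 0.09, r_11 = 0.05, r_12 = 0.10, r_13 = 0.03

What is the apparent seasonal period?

The largest autocorrelation is r_3 = 0.46, with a weaker echo at lag 6 (0.26); the remaining lags stay at or below 0.16.
The dominant spike at lag 3 indicates a seasonal period of 3.

3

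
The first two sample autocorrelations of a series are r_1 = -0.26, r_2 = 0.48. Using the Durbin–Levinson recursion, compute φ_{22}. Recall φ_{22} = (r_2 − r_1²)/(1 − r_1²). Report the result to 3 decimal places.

0.442

φ_{22} = (r_2 − r_1²) / (1 − r_1²)
r_1² = (-0.26)² = 0.0676
Numerator = 0.48 − 0.0676 = 0.4124; denominator = 1 − 0.0676 = 0.9324
φ_{22} = 0.4124 / 0.9324 = 0.442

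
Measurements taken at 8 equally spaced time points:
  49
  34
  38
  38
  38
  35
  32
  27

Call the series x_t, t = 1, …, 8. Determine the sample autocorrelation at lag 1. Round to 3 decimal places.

Mean x̄ = (49 + 34 + 38 + 38 + 38 + 35 + 32 + 27)/8 = 36.3750
Σ(x_t−x̄)(x_{t+1}−x̄) = (-29.9844) + (-3.8594) + (2.6406) + (2.6406) + (-2.2344) + (6.0156) + (41.0156) = 16.2344
Denominator Σ(x_t−x̄)² = 281.8750
r_1 = 16.2344 / 281.8750 = 0.058

0.058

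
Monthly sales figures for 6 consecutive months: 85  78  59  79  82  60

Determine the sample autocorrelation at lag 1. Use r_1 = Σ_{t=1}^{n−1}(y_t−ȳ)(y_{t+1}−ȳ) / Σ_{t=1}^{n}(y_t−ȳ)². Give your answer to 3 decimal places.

-0.252

Mean ȳ = (85 + 78 + 59 + 79 + 82 + 60)/6 = 73.8333
Deviations from mean: 11.1667, 4.1667, -14.8333, 5.1667, 8.1667, -13.8333
Numerator Σ_{t=1}^{5}(y_t−ȳ)(y_{t+1}−ȳ) = -162.6944
Denominator Σ(y_t−ȳ)² = 646.8333
r_1 = -162.6944 / 646.8333 = -0.252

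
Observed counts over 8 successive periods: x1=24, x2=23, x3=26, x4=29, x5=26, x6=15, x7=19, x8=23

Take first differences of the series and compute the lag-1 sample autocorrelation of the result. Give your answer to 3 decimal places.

0.008

First differences Δx: -1, 3, 3, -3, -11, 4, 4
Mean of differences = -0.1429
Numerator Σ(Δx_t−Δx̄)(Δx_{t+1}−Δx̄) = 1.4082
Denominator Σ(Δx_t−Δx̄)² = 180.8571
r_1(Δx) = 1.4082 / 180.8571 = 0.008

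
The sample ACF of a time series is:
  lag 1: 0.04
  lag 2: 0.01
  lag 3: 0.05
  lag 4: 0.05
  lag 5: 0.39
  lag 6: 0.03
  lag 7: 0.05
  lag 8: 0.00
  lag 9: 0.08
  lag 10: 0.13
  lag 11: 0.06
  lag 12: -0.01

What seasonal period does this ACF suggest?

5

The largest autocorrelation is r_5 = 0.39; the remaining lags stay at or below 0.13.
The dominant spike at lag 5 indicates a seasonal period of 5.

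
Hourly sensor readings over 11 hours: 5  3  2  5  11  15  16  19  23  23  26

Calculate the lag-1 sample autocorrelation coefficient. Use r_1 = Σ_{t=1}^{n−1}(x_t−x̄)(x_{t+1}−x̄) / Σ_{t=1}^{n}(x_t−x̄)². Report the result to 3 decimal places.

0.785

Mean x̄ = (5 + 3 + 2 + 5 + 11 + 15 + 16 + 19 + 23 + 23 + 26)/11 = 13.4545
Numerator Σ_{t=1}^{10}(x_t−x̄)(x_{t+1}−x̄) = 603.7934
Denominator Σ(x_t−x̄)² = 768.7273
r_1 = 603.7934 / 768.7273 = 0.785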